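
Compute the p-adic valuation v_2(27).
v_2(27) = 0

v_2(n) is the largest exponent k such that 2^k divides n. Factor out: 27 = 2^0 · 27. (Sign doesn't affect v_p.) So v_2(27) = 0.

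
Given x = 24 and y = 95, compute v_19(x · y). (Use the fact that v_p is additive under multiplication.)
v_19(2280) = 1

v_p(x) = 0 (factor: 24 = 19^0 · 24); v_p(y) = 1 (factor: 95 = 19^1 · 5). Additivity: v_p(xy) = v_p(x) + v_p(y) = 0 + 1 = 1. (Direct check: xy = 2280 = 19^1 · (120).)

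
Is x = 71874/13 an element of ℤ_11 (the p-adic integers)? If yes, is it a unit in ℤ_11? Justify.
x ∈ ℤ_11 but not a unit; v_11(x) = 3 > 0

ℤ_11 = {x ∈ ℚ_11 : v_11(x) ≥ 0} and ℤ_11^× = {x ∈ ℤ_11 : v_11(x) = 0}. Here v_11(71874/13) = v_11(num) − v_11(den) = 3; compare against these criteria.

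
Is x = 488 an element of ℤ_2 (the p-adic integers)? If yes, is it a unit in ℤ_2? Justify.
x ∈ ℤ_2 but not a unit; v_2(x) = 3 > 0

ℤ_2 = {x ∈ ℚ_2 : v_2(x) ≥ 0} and ℤ_2^× = {x ∈ ℤ_2 : v_2(x) = 0}. Here v_2(488) = v_2(num) − v_2(den) = 3; compare against these criteria.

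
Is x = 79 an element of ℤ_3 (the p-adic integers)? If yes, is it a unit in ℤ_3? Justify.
x ∈ ℤ_3^× (unit); v_3(x) = 0

ℤ_3 = {x ∈ ℚ_3 : v_3(x) ≥ 0} and ℤ_3^× = {x ∈ ℤ_3 : v_3(x) = 0}. Here v_3(79) = v_3(num) − v_3(den) = 0; compare against these criteria.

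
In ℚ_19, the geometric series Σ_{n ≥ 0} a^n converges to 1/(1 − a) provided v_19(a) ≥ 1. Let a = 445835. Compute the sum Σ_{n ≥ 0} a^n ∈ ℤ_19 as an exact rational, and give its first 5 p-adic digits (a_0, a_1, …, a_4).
Σ a^n = 1/(1 − a) = -1/445834;  first 5 digits = (1, 0, 0, 8, 3)

v_19(a) = 3 ≥ 1, so the series converges in ℤ_19 to 1/(1 − a) = 1/(1 − 445835) = -1/445834. Expand this rational in ℤ_19: compute digits iteratively via d_i = x_i mod 19, x_{i+1} = (x_i − d_i)/19. The first 5 digits are (1, 0, 0, 8, 3).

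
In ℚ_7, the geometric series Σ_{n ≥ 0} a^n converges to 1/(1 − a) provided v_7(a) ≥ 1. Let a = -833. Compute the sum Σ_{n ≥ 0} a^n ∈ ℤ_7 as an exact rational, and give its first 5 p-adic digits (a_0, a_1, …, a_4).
Σ a^n = 1/(1 − a) = 1/834;  first 5 digits = (1, 0, 4, 4, 1)

v_7(a) = 2 ≥ 1, so the series converges in ℤ_7 to 1/(1 − a) = 1/(1 − (-833)) = 1/834. Expand this rational in ℤ_7: compute digits iteratively via d_i = x_i mod 7, x_{i+1} = (x_i − d_i)/7. The first 5 digits are (1, 0, 4, 4, 1).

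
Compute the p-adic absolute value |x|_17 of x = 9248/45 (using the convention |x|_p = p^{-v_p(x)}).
|9248/45|_17 = 1/289

Step 1 — compute v_17(x) by factoring powers of 17 out of the numerator and denominator: v_17(9248/45) = 2. Step 2 — apply |x|_p = p^{-v_p(x)} = 17^{-2} = 1/289.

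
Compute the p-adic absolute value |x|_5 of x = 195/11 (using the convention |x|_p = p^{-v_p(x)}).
|195/11|_5 = 1/5

Step 1 — compute v_5(x) by factoring powers of 5 out of the numerator and denominator: v_5(195/11) = 1. Step 2 — apply |x|_p = p^{-v_p(x)} = 5^{-1} = 1/5.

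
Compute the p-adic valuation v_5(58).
v_5(58) = 0

v_5(n) is the largest exponent k such that 5^k divides n. Factor out: 58 = 5^0 · 58. (Sign doesn't affect v_p.) So v_5(58) = 0.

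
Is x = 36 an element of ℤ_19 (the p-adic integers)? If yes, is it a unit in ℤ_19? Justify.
x ∈ ℤ_19^× (unit); v_19(x) = 0

ℤ_19 = {x ∈ ℚ_19 : v_19(x) ≥ 0} and ℤ_19^× = {x ∈ ℤ_19 : v_19(x) = 0}. Here v_19(36) = v_19(num) − v_19(den) = 0; compare against these criteria.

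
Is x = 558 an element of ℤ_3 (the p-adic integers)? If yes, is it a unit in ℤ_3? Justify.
x ∈ ℤ_3 but not a unit; v_3(x) = 2 > 0

ℤ_3 = {x ∈ ℚ_3 : v_3(x) ≥ 0} and ℤ_3^× = {x ∈ ℤ_3 : v_3(x) = 0}. Here v_3(558) = v_3(num) − v_3(den) = 2; compare against these criteria.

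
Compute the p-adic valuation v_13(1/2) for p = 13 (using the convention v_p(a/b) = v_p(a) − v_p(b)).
v_13(1/2) = 0

Factor powers of 13 from the numerator and denominator of the reduced fraction: 1 = 13^0 · 1 and 2 = 13^0 · 2. Apply v_p(a/b) = v_p(a) − v_p(b): v_13(1/2) = 0 − 0 = 0.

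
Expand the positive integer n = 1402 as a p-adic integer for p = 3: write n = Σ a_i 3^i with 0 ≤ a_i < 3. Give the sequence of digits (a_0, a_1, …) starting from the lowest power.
(a_0, a_1, …) = (1, 2, 2, 0, 2, 2, 1)

Repeated division by 3 gives the digits low-to-high: 1402 = 1 + 2·3^1 + 2·3^2 + 2·3^4 + 2·3^5 + 1·3^6. Digit sequence: (1, 2, 2, 0, 2, 2, 1).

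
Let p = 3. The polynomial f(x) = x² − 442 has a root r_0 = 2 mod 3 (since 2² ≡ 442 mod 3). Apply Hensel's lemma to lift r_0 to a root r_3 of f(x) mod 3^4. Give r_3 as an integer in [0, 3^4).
r_3 = 62 (mod 81)

Hensel's recurrence: r_{i+1} = r_i − f(r_i)·(f′(r_i))^{-1} mod 3^{i+2}, with f′(x) = 2x. Iterate:
  r_0 = 2 (mod 3)
  r_1 = 8 (mod 9)
  r_2 = 8 (mod 27)
  r_3 = 62 (mod 81)
Final: r_3 = 62, and one checks f(r_3) ≡ 0 mod 3^4.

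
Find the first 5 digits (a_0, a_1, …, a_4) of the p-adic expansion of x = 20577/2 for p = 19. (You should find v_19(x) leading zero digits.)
(a_0, …, a_4) = (0, 0, 0, 11, 9)

v_19(20577/2) = 3, so a_0 = ... = a_2 = 0. Factor out: x = 19^3 · u with u = 3/2 a unit in ℤ_19. Expand u iteratively via a_{v+i} = u_i mod 19, u_{i+1} = (u_i − a_{v+i})/19:
  u_0 = 3/2;  a_3 = 11;  u_1 = (u_0 − 11)/19 = -1/2
  u_1 = -1/2;  a_4 = 9;  u_2 = (u_1 − 9)/19 = -1/2
Digits: (0, 0, 0, 11, 9).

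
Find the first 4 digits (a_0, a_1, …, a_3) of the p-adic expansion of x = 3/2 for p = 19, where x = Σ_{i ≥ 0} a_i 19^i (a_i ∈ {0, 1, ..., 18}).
(a_0, …, a_3) = (11, 9, 9, 9)

v_19(3/2) = 0 (numerator and denominator both coprime to 19), so x ∈ ℤ_19^×. Compute digits iteratively via a_i = x_i mod 19, x_{i+1} = (x_i − a_i)/19, with x_0 = x:
  x_0 = 3/2;  a_0 = 11;  x_1 = (x_0 − 11)/19 = -1/2
  x_1 = -1/2;  a_1 = 9;  x_2 = (x_1 − 9)/19 = -1/2
  x_2 = -1/2;  a_2 = 9;  x_3 = (x_2 − 9)/19 = -1/2
  x_3 = -1/2;  a_3 = 9;  x_4 = (x_3 − 9)/19 = -1/2
Digits: (11, 9, 9, 9).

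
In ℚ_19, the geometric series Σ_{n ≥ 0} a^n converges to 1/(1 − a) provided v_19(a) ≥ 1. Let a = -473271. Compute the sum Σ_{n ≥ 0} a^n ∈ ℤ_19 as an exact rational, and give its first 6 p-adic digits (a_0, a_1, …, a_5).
Σ a^n = 1/(1 − a) = 1/473272;  first 6 digits = (1, 0, 0, 7, 15, 18)

v_19(a) = 3 ≥ 1, so the series converges in ℤ_19 to 1/(1 − a) = 1/(1 − (-473271)) = 1/473272. Expand this rational in ℤ_19: compute digits iteratively via d_i = x_i mod 19, x_{i+1} = (x_i − d_i)/19. The first 6 digits are (1, 0, 0, 7, 15, 18).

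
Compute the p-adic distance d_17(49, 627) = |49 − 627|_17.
d_17(49, 627) = 1/289

Step 1 — x − y = 49 − 627 = -578. Step 2 — v_17(-578) = 2 (factor: -578 = −(17^2 · 2); the sign does not affect v_p). Step 3 — |x − y|_17 = 17^{-2} = 1/289.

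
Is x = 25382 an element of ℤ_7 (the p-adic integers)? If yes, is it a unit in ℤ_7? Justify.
x ∈ ℤ_7 but not a unit; v_7(x) = 3 > 0

ℤ_7 = {x ∈ ℚ_7 : v_7(x) ≥ 0} and ℤ_7^× = {x ∈ ℤ_7 : v_7(x) = 0}. Here v_7(25382) = v_7(num) − v_7(den) = 3; compare against these criteria.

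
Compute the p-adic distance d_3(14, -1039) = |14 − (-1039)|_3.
d_3(14, -1039) = 1/81

Step 1 — x − y = 14 − (-1039) = 1053. Step 2 — v_3(1053) = 4 (factor: 1053 = (3^4 · 13); the sign does not affect v_p). Step 3 — |x − y|_3 = 3^{-4} = 1/81.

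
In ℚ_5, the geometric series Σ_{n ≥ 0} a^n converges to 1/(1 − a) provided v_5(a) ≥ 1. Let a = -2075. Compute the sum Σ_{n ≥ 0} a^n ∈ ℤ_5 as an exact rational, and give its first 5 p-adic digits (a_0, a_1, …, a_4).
Σ a^n = 1/(1 − a) = 1/2076;  first 5 digits = (1, 0, 2, 3, 0)

v_5(a) = 2 ≥ 1, so the series converges in ℤ_5 to 1/(1 − a) = 1/(1 − (-2075)) = 1/2076. Expand this rational in ℤ_5: compute digits iteratively via d_i = x_i mod 5, x_{i+1} = (x_i − d_i)/5. The first 5 digits are (1, 0, 2, 3, 0).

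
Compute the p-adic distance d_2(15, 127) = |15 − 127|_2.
d_2(15, 127) = 1/16

Step 1 — x − y = 15 − 127 = -112. Step 2 — v_2(-112) = 4 (factor: -112 = −(2^4 · 7); the sign does not affect v_p). Step 3 — |x − y|_2 = 2^{-4} = 1/16.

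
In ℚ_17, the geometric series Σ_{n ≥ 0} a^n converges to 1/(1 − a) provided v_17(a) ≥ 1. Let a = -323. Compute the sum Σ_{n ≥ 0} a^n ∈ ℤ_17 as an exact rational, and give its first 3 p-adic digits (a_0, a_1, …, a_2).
Σ a^n = 1/(1 − a) = 1/324;  first 3 digits = (1, 15, 2)

v_17(a) = 1 ≥ 1, so the series converges in ℤ_17 to 1/(1 − a) = 1/(1 − (-323)) = 1/324. Expand this rational in ℤ_17: compute digits iteratively via d_i = x_i mod 17, x_{i+1} = (x_i − d_i)/17. The first 3 digits are (1, 15, 2).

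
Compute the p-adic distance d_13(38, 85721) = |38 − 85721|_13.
d_13(38, 85721) = 1/28561

Step 1 — x − y = 38 − 85721 = -85683. Step 2 — v_13(-85683) = 4 (factor: -85683 = −(13^4 · 3); the sign does not affect v_p). Step 3 — |x − y|_13 = 13^{-4} = 1/28561.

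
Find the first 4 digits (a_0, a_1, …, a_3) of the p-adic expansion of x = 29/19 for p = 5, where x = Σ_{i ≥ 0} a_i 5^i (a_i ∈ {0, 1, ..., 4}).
(a_0, …, a_3) = (1, 3, 1, 1)

v_5(29/19) = 0 (numerator and denominator both coprime to 5), so x ∈ ℤ_5^×. Compute digits iteratively via a_i = x_i mod 5, x_{i+1} = (x_i − a_i)/5, with x_0 = x:
  x_0 = 29/19;  a_0 = 1;  x_1 = (x_0 − 1)/5 = 2/19
  x_1 = 2/19;  a_1 = 3;  x_2 = (x_1 − 3)/5 = -11/19
  x_2 = -11/19;  a_2 = 1;  x_3 = (x_2 − 1)/5 = -6/19
  x_3 = -6/19;  a_3 = 1;  x_4 = (x_3 − 1)/5 = -5/19
Digits: (1, 3, 1, 1).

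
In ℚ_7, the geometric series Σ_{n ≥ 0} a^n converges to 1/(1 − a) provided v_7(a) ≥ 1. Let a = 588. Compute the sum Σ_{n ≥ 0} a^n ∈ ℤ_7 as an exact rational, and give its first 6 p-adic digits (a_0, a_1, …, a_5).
Σ a^n = 1/(1 − a) = -1/587;  first 6 digits = (1, 0, 5, 1, 4, 6)

v_7(a) = 2 ≥ 1, so the series converges in ℤ_7 to 1/(1 − a) = 1/(1 − 588) = -1/587. Expand this rational in ℤ_7: compute digits iteratively via d_i = x_i mod 7, x_{i+1} = (x_i − d_i)/7. The first 6 digits are (1, 0, 5, 1, 4, 6).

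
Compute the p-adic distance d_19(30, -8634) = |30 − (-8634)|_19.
d_19(30, -8634) = 1/361

Step 1 — x − y = 30 − (-8634) = 8664. Step 2 — v_19(8664) = 2 (factor: 8664 = (19^2 · 24); the sign does not affect v_p). Step 3 — |x − y|_19 = 19^{-2} = 1/361.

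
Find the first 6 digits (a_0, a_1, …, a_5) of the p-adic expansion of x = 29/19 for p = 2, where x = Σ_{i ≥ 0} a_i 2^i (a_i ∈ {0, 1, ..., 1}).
(a_0, …, a_5) = (1, 1, 1, 1, 0, 0)

v_2(29/19) = 0 (numerator and denominator both coprime to 2), so x ∈ ℤ_2^×. Compute digits iteratively via a_i = x_i mod 2, x_{i+1} = (x_i − a_i)/2, with x_0 = x:
  x_0 = 29/19;  a_0 = 1;  x_1 = (x_0 − 1)/2 = 5/19
  x_1 = 5/19;  a_1 = 1;  x_2 = (x_1 − 1)/2 = -7/19
  x_2 = -7/19;  a_2 = 1;  x_3 = (x_2 − 1)/2 = -13/19
  x_3 = -13/19;  a_3 = 1;  x_4 = (x_3 − 1)/2 = -16/19
  x_4 = -16/19;  a_4 = 0;  x_5 = (x_4 − 0)/2 = -8/19
  x_5 = -8/19;  a_5 = 0;  x_6 = (x_5 − 0)/2 = -4/19
Digits: (1, 1, 1, 1, 0, 0).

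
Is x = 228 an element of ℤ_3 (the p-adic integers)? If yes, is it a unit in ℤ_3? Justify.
x ∈ ℤ_3 but not a unit; v_3(x) = 1 > 0

ℤ_3 = {x ∈ ℚ_3 : v_3(x) ≥ 0} and ℤ_3^× = {x ∈ ℤ_3 : v_3(x) = 0}. Here v_3(228) = v_3(num) − v_3(den) = 1; compare against these criteria.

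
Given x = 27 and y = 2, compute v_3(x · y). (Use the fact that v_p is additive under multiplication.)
v_3(54) = 3

v_p(x) = 3 (factor: 27 = 3^3 · 1); v_p(y) = 0 (factor: 2 = 3^0 · 2). Additivity: v_p(xy) = v_p(x) + v_p(y) = 3 + 0 = 3. (Direct check: xy = 54 = 3^3 · (2).)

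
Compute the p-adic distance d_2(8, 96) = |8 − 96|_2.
d_2(8, 96) = 1/8

Step 1 — x − y = 8 − 96 = -88. Step 2 — v_2(-88) = 3 (factor: -88 = −(2^3 · 11); the sign does not affect v_p). Step 3 — |x − y|_2 = 2^{-3} = 1/8.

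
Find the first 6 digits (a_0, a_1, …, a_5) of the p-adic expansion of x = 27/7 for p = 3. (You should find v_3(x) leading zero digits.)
(a_0, …, a_5) = (0, 0, 0, 1, 1, 0)

v_3(27/7) = 3, so a_0 = ... = a_2 = 0. Factor out: x = 3^3 · u with u = 1/7 a unit in ℤ_3. Expand u iteratively via a_{v+i} = u_i mod 3, u_{i+1} = (u_i − a_{v+i})/3:
  u_0 = 1/7;  a_3 = 1;  u_1 = (u_0 − 1)/3 = -2/7
  u_1 = -2/7;  a_4 = 1;  u_2 = (u_1 − 1)/3 = -3/7
  u_2 = -3/7;  a_5 = 0;  u_3 = (u_2 − 0)/3 = -1/7
Digits: (0, 0, 0, 1, 1, 0).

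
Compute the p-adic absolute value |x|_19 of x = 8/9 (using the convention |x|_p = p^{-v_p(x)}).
|8/9|_19 = 1

Step 1 — compute v_19(x) by factoring powers of 19 out of the numerator and denominator: v_19(8/9) = 0. Step 2 — apply |x|_p = p^{-v_p(x)} = 19^{0} = 1.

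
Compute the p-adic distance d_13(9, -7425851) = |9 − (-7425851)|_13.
d_13(9, -7425851) = 1/371293

Step 1 — x − y = 9 − (-7425851) = 7425860. Step 2 — v_13(7425860) = 5 (factor: 7425860 = (13^5 · 20); the sign does not affect v_p). Step 3 — |x − y|_13 = 13^{-5} = 1/371293.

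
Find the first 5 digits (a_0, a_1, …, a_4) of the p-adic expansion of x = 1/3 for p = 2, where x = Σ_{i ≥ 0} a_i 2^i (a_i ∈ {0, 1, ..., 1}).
(a_0, …, a_4) = (1, 1, 0, 1, 0)

v_2(1/3) = 0 (numerator and denominator both coprime to 2), so x ∈ ℤ_2^×. Compute digits iteratively via a_i = x_i mod 2, x_{i+1} = (x_i − a_i)/2, with x_0 = x:
  x_0 = 1/3;  a_0 = 1;  x_1 = (x_0 − 1)/2 = -1/3
  x_1 = -1/3;  a_1 = 1;  x_2 = (x_1 − 1)/2 = -2/3
  x_2 = -2/3;  a_2 = 0;  x_3 = (x_2 − 0)/2 = -1/3
  x_3 = -1/3;  a_3 = 1;  x_4 = (x_3 − 1)/2 = -2/3
  x_4 = -2/3;  a_4 = 0;  x_5 = (x_4 − 0)/2 = -1/3
Digits: (1, 1, 0, 1, 0).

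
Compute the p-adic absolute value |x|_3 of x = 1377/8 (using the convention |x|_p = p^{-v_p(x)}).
|1377/8|_3 = 1/81

Step 1 — compute v_3(x) by factoring powers of 3 out of the numerator and denominator: v_3(1377/8) = 4. Step 2 — apply |x|_p = p^{-v_p(x)} = 3^{-4} = 1/81.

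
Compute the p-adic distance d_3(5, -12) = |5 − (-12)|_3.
d_3(5, -12) = 1

Step 1 — x − y = 5 − (-12) = 17. Step 2 — v_3(17) = 0 (factor: 17 = (3^0 · 17); the sign does not affect v_p). Step 3 — |x − y|_3 = 3^{0} = 1.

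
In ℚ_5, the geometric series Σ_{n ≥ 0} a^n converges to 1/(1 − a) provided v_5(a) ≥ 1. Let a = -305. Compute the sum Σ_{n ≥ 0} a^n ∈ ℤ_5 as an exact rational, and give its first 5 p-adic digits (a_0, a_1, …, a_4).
Σ a^n = 1/(1 − a) = 1/306;  first 5 digits = (1, 4, 3, 0, 3)

v_5(a) = 1 ≥ 1, so the series converges in ℤ_5 to 1/(1 − a) = 1/(1 − (-305)) = 1/306. Expand this rational in ℤ_5: compute digits iteratively via d_i = x_i mod 5, x_{i+1} = (x_i − d_i)/5. The first 5 digits are (1, 4, 3, 0, 3).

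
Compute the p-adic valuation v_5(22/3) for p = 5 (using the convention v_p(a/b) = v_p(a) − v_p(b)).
v_5(22/3) = 0

Factor powers of 5 from the numerator and denominator of the reduced fraction: 22 = 5^0 · 22 and 3 = 5^0 · 3. Apply v_p(a/b) = v_p(a) − v_p(b): v_5(22/3) = 0 − 0 = 0.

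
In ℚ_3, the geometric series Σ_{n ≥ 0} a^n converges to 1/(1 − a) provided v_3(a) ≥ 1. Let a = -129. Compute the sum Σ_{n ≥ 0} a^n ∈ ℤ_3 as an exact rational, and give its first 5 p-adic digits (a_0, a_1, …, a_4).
Σ a^n = 1/(1 − a) = 1/130;  first 5 digits = (1, 2, 1, 1, 0)

v_3(a) = 1 ≥ 1, so the series converges in ℤ_3 to 1/(1 − a) = 1/(1 − (-129)) = 1/130. Expand this rational in ℤ_3: compute digits iteratively via d_i = x_i mod 3, x_{i+1} = (x_i − d_i)/3. The first 5 digits are (1, 2, 1, 1, 0).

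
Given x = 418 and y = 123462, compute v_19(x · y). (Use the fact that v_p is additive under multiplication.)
v_19(51607116) = 4

v_p(x) = 1 (factor: 418 = 19^1 · 22); v_p(y) = 3 (factor: 123462 = 19^3 · 18). Additivity: v_p(xy) = v_p(x) + v_p(y) = 1 + 3 = 4. (Direct check: xy = 51607116 = 19^4 · (396).)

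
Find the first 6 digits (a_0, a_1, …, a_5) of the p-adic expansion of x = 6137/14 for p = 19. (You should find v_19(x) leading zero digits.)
(a_0, …, a_5) = (0, 0, 8, 1, 4, 12)

v_19(6137/14) = 2, so a_0 = ... = a_1 = 0. Factor out: x = 19^2 · u with u = 17/14 a unit in ℤ_19. Expand u iteratively via a_{v+i} = u_i mod 19, u_{i+1} = (u_i − a_{v+i})/19:
  u_0 = 17/14;  a_2 = 8;  u_1 = (u_0 − 8)/19 = -5/14
  u_1 = -5/14;  a_3 = 1;  u_2 = (u_1 − 1)/19 = -1/14
  u_2 = -1/14;  a_4 = 4;  u_3 = (u_2 − 4)/19 = -3/14
  u_3 = -3/14;  a_5 = 12;  u_4 = (u_3 − 12)/19 = -9/14
Digits: (0, 0, 8, 1, 4, 12).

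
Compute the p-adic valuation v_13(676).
v_13(676) = 2

v_13(n) is the largest exponent k such that 13^k divides n. Factor out: 676 = 13^2 · 4. (Sign doesn't affect v_p.) So v_13(676) = 2.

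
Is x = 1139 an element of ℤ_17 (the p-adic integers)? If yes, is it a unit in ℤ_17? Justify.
x ∈ ℤ_17 but not a unit; v_17(x) = 1 > 0

ℤ_17 = {x ∈ ℚ_17 : v_17(x) ≥ 0} and ℤ_17^× = {x ∈ ℤ_17 : v_17(x) = 0}. Here v_17(1139) = v_17(num) − v_17(den) = 1; compare against these criteria.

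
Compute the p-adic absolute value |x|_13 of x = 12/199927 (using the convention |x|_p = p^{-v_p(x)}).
|12/199927|_13 = 28561

Step 1 — compute v_13(x) by factoring powers of 13 out of the numerator and denominator: v_13(12/199927) = -4. Step 2 — apply |x|_p = p^{-v_p(x)} = 13^{4} = 28561.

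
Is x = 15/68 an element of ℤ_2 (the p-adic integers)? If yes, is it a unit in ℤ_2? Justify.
x ∉ ℤ_2 (v_2(x) = -2 < 0)

ℤ_2 = {x ∈ ℚ_2 : v_2(x) ≥ 0} and ℤ_2^× = {x ∈ ℤ_2 : v_2(x) = 0}. Here v_2(15/68) = v_2(num) − v_2(den) = -2; compare against these criteria.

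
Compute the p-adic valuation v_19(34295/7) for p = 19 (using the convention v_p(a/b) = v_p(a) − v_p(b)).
v_19(34295/7) = 3

Factor powers of 19 from the numerator and denominator of the reduced fraction: 34295 = 19^3 · 5 and 7 = 19^0 · 7. Apply v_p(a/b) = v_p(a) − v_p(b): v_19(34295/7) = 3 − 0 = 3.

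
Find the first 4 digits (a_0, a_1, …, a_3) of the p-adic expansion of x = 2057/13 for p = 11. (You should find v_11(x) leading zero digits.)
(a_0, …, a_3) = (0, 0, 3, 10)

v_11(2057/13) = 2, so a_0 = ... = a_1 = 0. Factor out: x = 11^2 · u with u = 17/13 a unit in ℤ_11. Expand u iteratively via a_{v+i} = u_i mod 11, u_{i+1} = (u_i − a_{v+i})/11:
  u_0 = 17/13;  a_2 = 3;  u_1 = (u_0 − 3)/11 = -2/13
  u_1 = -2/13;  a_3 = 10;  u_2 = (u_1 − 10)/11 = -12/13
Digits: (0, 0, 3, 10).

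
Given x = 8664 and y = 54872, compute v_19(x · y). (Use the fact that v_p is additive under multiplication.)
v_19(475411008) = 5

v_p(x) = 2 (factor: 8664 = 19^2 · 24); v_p(y) = 3 (factor: 54872 = 19^3 · 8). Additivity: v_p(xy) = v_p(x) + v_p(y) = 2 + 3 = 5. (Direct check: xy = 475411008 = 19^5 · (192).)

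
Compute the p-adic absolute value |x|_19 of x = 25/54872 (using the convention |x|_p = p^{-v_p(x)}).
|25/54872|_19 = 6859

Step 1 — compute v_19(x) by factoring powers of 19 out of the numerator and denominator: v_19(25/54872) = -3. Step 2 — apply |x|_p = p^{-v_p(x)} = 19^{3} = 6859.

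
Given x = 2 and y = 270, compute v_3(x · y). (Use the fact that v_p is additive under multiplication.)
v_3(540) = 3

v_p(x) = 0 (factor: 2 = 3^0 · 2); v_p(y) = 3 (factor: 270 = 3^3 · 10). Additivity: v_p(xy) = v_p(x) + v_p(y) = 0 + 3 = 3. (Direct check: xy = 540 = 3^3 · (20).)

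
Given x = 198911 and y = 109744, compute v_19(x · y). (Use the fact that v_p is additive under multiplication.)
v_19(21829288784) = 6

v_p(x) = 3 (factor: 198911 = 19^3 · 29); v_p(y) = 3 (factor: 109744 = 19^3 · 16). Additivity: v_p(xy) = v_p(x) + v_p(y) = 3 + 3 = 6. (Direct check: xy = 21829288784 = 19^6 · (464).)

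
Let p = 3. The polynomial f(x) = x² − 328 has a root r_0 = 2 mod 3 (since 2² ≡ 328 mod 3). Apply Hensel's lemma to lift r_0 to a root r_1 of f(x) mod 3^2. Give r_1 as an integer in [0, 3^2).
r_1 = 2 (mod 9)

Hensel's recurrence: r_{i+1} = r_i − f(r_i)·(f′(r_i))^{-1} mod 3^{i+2}, with f′(x) = 2x. Iterate:
  r_0 = 2 (mod 3)
  r_1 = 2 (mod 9)
Final: r_1 = 2, and one checks f(r_1) ≡ 0 mod 3^2.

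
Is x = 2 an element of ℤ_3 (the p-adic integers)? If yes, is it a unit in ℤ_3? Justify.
x ∈ ℤ_3^× (unit); v_3(x) = 0

ℤ_3 = {x ∈ ℚ_3 : v_3(x) ≥ 0} and ℤ_3^× = {x ∈ ℤ_3 : v_3(x) = 0}. Here v_3(2) = v_3(num) − v_3(den) = 0; compare against these criteria.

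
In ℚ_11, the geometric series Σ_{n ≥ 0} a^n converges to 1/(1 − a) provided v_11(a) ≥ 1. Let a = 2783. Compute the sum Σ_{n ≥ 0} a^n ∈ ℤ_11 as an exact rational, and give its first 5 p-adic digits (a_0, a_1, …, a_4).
Σ a^n = 1/(1 − a) = -1/2782;  first 5 digits = (1, 0, 1, 2, 1)

v_11(a) = 2 ≥ 1, so the series converges in ℤ_11 to 1/(1 − a) = 1/(1 − 2783) = -1/2782. Expand this rational in ℤ_11: compute digits iteratively via d_i = x_i mod 11, x_{i+1} = (x_i − d_i)/11. The first 5 digits are (1, 0, 1, 2, 1).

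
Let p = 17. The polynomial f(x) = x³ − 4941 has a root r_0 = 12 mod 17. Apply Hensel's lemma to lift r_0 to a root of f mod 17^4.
r_3 = 47867 (mod 83521)

Hensel: r_{i+1} = r_i − f(r_i)/f′(r_i) mod 17^{i+2}, where f′(x) = 3x². Iterate:
  r_0 = 12 (mod 17)
  r_1 = 182 (mod 289)
  r_2 = 3650 (mod 4913)
  r_3 = 47867 (mod 83521)
Final: r = 47867 with f(r) ≡ 0 mod 17^4.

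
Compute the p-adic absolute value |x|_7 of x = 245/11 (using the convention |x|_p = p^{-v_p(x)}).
|245/11|_7 = 1/49

Step 1 — compute v_7(x) by factoring powers of 7 out of the numerator and denominator: v_7(245/11) = 2. Step 2 — apply |x|_p = p^{-v_p(x)} = 7^{-2} = 1/49.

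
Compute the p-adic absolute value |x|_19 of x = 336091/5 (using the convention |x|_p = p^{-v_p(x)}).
|336091/5|_19 = 1/6859

Step 1 — compute v_19(x) by factoring powers of 19 out of the numerator and denominator: v_19(336091/5) = 3. Step 2 — apply |x|_p = p^{-v_p(x)} = 19^{-3} = 1/6859.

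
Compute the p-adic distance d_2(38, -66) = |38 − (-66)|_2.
d_2(38, -66) = 1/8

Step 1 — x − y = 38 − (-66) = 104. Step 2 — v_2(104) = 3 (factor: 104 = (2^3 · 13); the sign does not affect v_p). Step 3 — |x − y|_2 = 2^{-3} = 1/8.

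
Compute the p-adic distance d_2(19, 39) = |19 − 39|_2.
d_2(19, 39) = 1/4

Step 1 — x − y = 19 − 39 = -20. Step 2 — v_2(-20) = 2 (factor: -20 = −(2^2 · 5); the sign does not affect v_p). Step 3 — |x − y|_2 = 2^{-2} = 1/4.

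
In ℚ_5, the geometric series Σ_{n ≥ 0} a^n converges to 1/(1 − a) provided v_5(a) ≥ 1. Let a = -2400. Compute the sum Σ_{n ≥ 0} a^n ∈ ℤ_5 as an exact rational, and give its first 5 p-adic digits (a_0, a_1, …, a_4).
Σ a^n = 1/(1 − a) = 1/2401;  first 5 digits = (1, 0, 4, 0, 2)

v_5(a) = 2 ≥ 1, so the series converges in ℤ_5 to 1/(1 − a) = 1/(1 − (-2400)) = 1/2401. Expand this rational in ℤ_5: compute digits iteratively via d_i = x_i mod 5, x_{i+1} = (x_i − d_i)/5. The first 5 digits are (1, 0, 4, 0, 2).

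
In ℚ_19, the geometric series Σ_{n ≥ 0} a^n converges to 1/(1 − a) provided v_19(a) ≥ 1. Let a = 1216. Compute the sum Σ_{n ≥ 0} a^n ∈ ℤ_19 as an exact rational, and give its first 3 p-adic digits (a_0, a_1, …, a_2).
Σ a^n = 1/(1 − a) = -1/1215;  first 3 digits = (1, 7, 14)

v_19(a) = 1 ≥ 1, so the series converges in ℤ_19 to 1/(1 − a) = 1/(1 − 1216) = -1/1215. Expand this rational in ℤ_19: compute digits iteratively via d_i = x_i mod 19, x_{i+1} = (x_i − d_i)/19. The first 3 digits are (1, 7, 14).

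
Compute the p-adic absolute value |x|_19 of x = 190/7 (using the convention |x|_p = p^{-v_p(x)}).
|190/7|_19 = 1/19

Step 1 — compute v_19(x) by factoring powers of 19 out of the numerator and denominator: v_19(190/7) = 1. Step 2 — apply |x|_p = p^{-v_p(x)} = 19^{-1} = 1/19.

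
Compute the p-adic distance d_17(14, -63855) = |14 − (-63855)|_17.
d_17(14, -63855) = 1/4913

Step 1 — x − y = 14 − (-63855) = 63869. Step 2 — v_17(63869) = 3 (factor: 63869 = (17^3 · 13); the sign does not affect v_p). Step 3 — |x − y|_17 = 17^{-3} = 1/4913.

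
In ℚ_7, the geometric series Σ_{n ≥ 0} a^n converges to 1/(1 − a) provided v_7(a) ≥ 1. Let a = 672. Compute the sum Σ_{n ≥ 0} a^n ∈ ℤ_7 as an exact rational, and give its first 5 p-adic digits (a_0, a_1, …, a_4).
Σ a^n = 1/(1 − a) = -1/671;  first 5 digits = (1, 5, 3, 1, 0)

v_7(a) = 1 ≥ 1, so the series converges in ℤ_7 to 1/(1 − a) = 1/(1 − 672) = -1/671. Expand this rational in ℤ_7: compute digits iteratively via d_i = x_i mod 7, x_{i+1} = (x_i − d_i)/7. The first 5 digits are (1, 5, 3, 1, 0).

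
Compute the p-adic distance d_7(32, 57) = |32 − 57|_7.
d_7(32, 57) = 1

Step 1 — x − y = 32 − 57 = -25. Step 2 — v_7(-25) = 0 (factor: -25 = −(7^0 · 25); the sign does not affect v_p). Step 3 — |x − y|_7 = 7^{0} = 1.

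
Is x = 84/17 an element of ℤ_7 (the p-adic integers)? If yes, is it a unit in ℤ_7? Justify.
x ∈ ℤ_7 but not a unit; v_7(x) = 1 > 0

ℤ_7 = {x ∈ ℚ_7 : v_7(x) ≥ 0} and ℤ_7^× = {x ∈ ℤ_7 : v_7(x) = 0}. Here v_7(84/17) = v_7(num) − v_7(den) = 1; compare against these criteria.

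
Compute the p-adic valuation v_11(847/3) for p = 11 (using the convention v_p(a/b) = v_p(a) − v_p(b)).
v_11(847/3) = 2

Factor powers of 11 from the numerator and denominator of the reduced fraction: 847 = 11^2 · 7 and 3 = 11^0 · 3. Apply v_p(a/b) = v_p(a) − v_p(b): v_11(847/3) = 2 − 0 = 2.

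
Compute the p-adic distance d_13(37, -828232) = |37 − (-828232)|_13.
d_13(37, -828232) = 1/28561

Step 1 — x − y = 37 − (-828232) = 828269. Step 2 — v_13(828269) = 4 (factor: 828269 = (13^4 · 29); the sign does not affect v_p). Step 3 — |x − y|_13 = 13^{-4} = 1/28561.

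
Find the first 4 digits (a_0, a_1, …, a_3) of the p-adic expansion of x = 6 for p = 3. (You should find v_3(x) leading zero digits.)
(a_0, …, a_3) = (0, 2, 0, 0)

v_3(6) = 1, so a_0 = ... = a_0 = 0. Factor out: x = 3^1 · u with u = 2 a unit in ℤ_3. Expand u iteratively via a_{v+i} = u_i mod 3, u_{i+1} = (u_i − a_{v+i})/3:
  u_0 = 2;  a_1 = 2;  u_1 = (u_0 − 2)/3 = 0
  u_1 = 0;  a_2 = 0;  u_2 = (u_1 − 0)/3 = 0
  u_2 = 0;  a_3 = 0;  u_3 = (u_2 − 0)/3 = 0
Digits: (0, 2, 0, 0).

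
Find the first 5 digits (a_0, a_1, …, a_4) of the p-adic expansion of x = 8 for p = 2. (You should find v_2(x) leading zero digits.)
(a_0, …, a_4) = (0, 0, 0, 1, 0)

v_2(8) = 3, so a_0 = ... = a_2 = 0. Factor out: x = 2^3 · u with u = 1 a unit in ℤ_2. Expand u iteratively via a_{v+i} = u_i mod 2, u_{i+1} = (u_i − a_{v+i})/2:
  u_0 = 1;  a_3 = 1;  u_1 = (u_0 − 1)/2 = 0
  u_1 = 0;  a_4 = 0;  u_2 = (u_1 − 0)/2 = 0
Digits: (0, 0, 0, 1, 0).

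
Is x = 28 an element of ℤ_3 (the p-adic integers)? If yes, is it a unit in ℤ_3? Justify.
x ∈ ℤ_3^× (unit); v_3(x) = 0

ℤ_3 = {x ∈ ℚ_3 : v_3(x) ≥ 0} and ℤ_3^× = {x ∈ ℤ_3 : v_3(x) = 0}. Here v_3(28) = v_3(num) − v_3(den) = 0; compare against these criteria.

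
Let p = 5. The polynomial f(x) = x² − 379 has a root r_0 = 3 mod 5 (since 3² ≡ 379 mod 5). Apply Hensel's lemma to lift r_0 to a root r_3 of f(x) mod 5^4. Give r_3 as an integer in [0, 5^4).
r_3 = 373 (mod 625)

Hensel's recurrence: r_{i+1} = r_i − f(r_i)·(f′(r_i))^{-1} mod 5^{i+2}, with f′(x) = 2x. Iterate:
  r_0 = 3 (mod 5)
  r_1 = 23 (mod 25)
  r_2 = 123 (mod 125)
  r_3 = 373 (mod 625)
Final: r_3 = 373, and one checks f(r_3) ≡ 0 mod 5^4.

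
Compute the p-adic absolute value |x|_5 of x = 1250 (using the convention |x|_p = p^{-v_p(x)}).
|1250|_5 = 1/625

Step 1 — compute v_5(x) by factoring powers of 5 out of the numerator and denominator: v_5(1250) = 4. Step 2 — apply |x|_p = p^{-v_p(x)} = 5^{-4} = 1/625.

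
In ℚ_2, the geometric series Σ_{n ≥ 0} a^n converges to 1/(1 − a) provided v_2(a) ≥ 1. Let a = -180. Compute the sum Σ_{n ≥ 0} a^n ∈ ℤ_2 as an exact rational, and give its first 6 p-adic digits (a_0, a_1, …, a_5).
Σ a^n = 1/(1 − a) = 1/181;  first 6 digits = (1, 0, 1, 1, 1, 0)

v_2(a) = 2 ≥ 1, so the series converges in ℤ_2 to 1/(1 − a) = 1/(1 − (-180)) = 1/181. Expand this rational in ℤ_2: compute digits iteratively via d_i = x_i mod 2, x_{i+1} = (x_i − d_i)/2. The first 6 digits are (1, 0, 1, 1, 1, 0).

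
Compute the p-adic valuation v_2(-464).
v_2(-464) = 4

v_2(n) is the largest exponent k such that 2^k divides n. Factor out: -464 = -2^4 · 29. (Sign doesn't affect v_p.) So v_2(-464) = 4.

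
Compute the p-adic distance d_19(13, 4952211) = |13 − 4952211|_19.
d_19(13, 4952211) = 1/2476099

Step 1 — x − y = 13 − 4952211 = -4952198. Step 2 — v_19(-4952198) = 5 (factor: -4952198 = −(19^5 · 2); the sign does not affect v_p). Step 3 — |x − y|_19 = 19^{-5} = 1/2476099.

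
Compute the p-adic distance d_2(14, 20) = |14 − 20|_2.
d_2(14, 20) = 1/2

Step 1 — x − y = 14 − 20 = -6. Step 2 — v_2(-6) = 1 (factor: -6 = −(2^1 · 3); the sign does not affect v_p). Step 3 — |x − y|_2 = 2^{-1} = 1/2.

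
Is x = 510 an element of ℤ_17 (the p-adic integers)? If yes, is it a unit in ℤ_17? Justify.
x ∈ ℤ_17 but not a unit; v_17(x) = 1 > 0

ℤ_17 = {x ∈ ℚ_17 : v_17(x) ≥ 0} and ℤ_17^× = {x ∈ ℤ_17 : v_17(x) = 0}. Here v_17(510) = v_17(num) − v_17(den) = 1; compare against these criteria.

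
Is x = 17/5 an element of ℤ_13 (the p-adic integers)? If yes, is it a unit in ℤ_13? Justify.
x ∈ ℤ_13^× (unit); v_13(x) = 0

ℤ_13 = {x ∈ ℚ_13 : v_13(x) ≥ 0} and ℤ_13^× = {x ∈ ℤ_13 : v_13(x) = 0}. Here v_13(17/5) = v_13(num) − v_13(den) = 0; compare against these criteria.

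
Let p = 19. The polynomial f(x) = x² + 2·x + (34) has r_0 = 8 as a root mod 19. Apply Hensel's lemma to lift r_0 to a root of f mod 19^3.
r_2 = 1566 (mod 6859)

Hensel: r_{i+1} = r_i − f(r_i)·(f′(r_i))^{-1} mod 19^{i+2}, f′(x) = 2x + 2. Iterate:
  r_0 = 8 (mod 19)
  r_1 = 122 (mod 361)
  r_2 = 1566 (mod 6859)
Final: r = 1566 satisfies f(r) ≡ 0 mod 19^3.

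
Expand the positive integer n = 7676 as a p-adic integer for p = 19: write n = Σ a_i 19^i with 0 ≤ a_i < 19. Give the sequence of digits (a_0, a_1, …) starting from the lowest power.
(a_0, a_1, …) = (0, 5, 2, 1)

Repeated division by 19 gives the digits low-to-high: 7676 = 5·19^1 + 2·19^2 + 1·19^3. Digit sequence: (0, 5, 2, 1).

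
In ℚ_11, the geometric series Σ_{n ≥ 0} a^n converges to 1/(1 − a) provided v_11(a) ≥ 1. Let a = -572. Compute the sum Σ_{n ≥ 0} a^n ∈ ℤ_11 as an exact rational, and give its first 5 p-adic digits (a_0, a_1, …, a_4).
Σ a^n = 1/(1 − a) = 1/573;  first 5 digits = (1, 3, 4, 8, 3)

v_11(a) = 1 ≥ 1, so the series converges in ℤ_11 to 1/(1 − a) = 1/(1 − (-572)) = 1/573. Expand this rational in ℤ_11: compute digits iteratively via d_i = x_i mod 11, x_{i+1} = (x_i − d_i)/11. The first 5 digits are (1, 3, 4, 8, 3).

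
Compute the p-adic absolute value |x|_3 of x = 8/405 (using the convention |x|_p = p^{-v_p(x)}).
|8/405|_3 = 81

Step 1 — compute v_3(x) by factoring powers of 3 out of the numerator and denominator: v_3(8/405) = -4. Step 2 — apply |x|_p = p^{-v_p(x)} = 3^{4} = 81.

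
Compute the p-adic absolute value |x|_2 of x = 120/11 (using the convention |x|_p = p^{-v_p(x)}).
|120/11|_2 = 1/8

Step 1 — compute v_2(x) by factoring powers of 2 out of the numerator and denominator: v_2(120/11) = 3. Step 2 — apply |x|_p = p^{-v_p(x)} = 2^{-3} = 1/8.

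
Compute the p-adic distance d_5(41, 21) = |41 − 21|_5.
d_5(41, 21) = 1/5

Step 1 — x − y = 41 − 21 = 20. Step 2 — v_5(20) = 1 (factor: 20 = (5^1 · 4); the sign does not affect v_p). Step 3 — |x − y|_5 = 5^{-1} = 1/5.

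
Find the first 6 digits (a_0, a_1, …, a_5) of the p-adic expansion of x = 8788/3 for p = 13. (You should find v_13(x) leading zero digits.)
(a_0, …, a_5) = (0, 0, 0, 10, 8, 8)

v_13(8788/3) = 3, so a_0 = ... = a_2 = 0. Factor out: x = 13^3 · u with u = 4/3 a unit in ℤ_13. Expand u iteratively via a_{v+i} = u_i mod 13, u_{i+1} = (u_i − a_{v+i})/13:
  u_0 = 4/3;  a_3 = 10;  u_1 = (u_0 − 10)/13 = -2/3
  u_1 = -2/3;  a_4 = 8;  u_2 = (u_1 − 8)/13 = -2/3
  u_2 = -2/3;  a_5 = 8;  u_3 = (u_2 − 8)/13 = -2/3
Digits: (0, 0, 0, 10, 8, 8).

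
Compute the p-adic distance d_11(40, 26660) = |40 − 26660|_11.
d_11(40, 26660) = 1/1331

Step 1 — x − y = 40 − 26660 = -26620. Step 2 — v_11(-26620) = 3 (factor: -26620 = −(11^3 · 20); the sign does not affect v_p). Step 3 — |x − y|_11 = 11^{-3} = 1/1331.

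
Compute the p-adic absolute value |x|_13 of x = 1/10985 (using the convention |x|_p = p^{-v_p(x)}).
|1/10985|_13 = 2197

Step 1 — compute v_13(x) by factoring powers of 13 out of the numerator and denominator: v_13(1/10985) = -3. Step 2 — apply |x|_p = p^{-v_p(x)} = 13^{3} = 2197.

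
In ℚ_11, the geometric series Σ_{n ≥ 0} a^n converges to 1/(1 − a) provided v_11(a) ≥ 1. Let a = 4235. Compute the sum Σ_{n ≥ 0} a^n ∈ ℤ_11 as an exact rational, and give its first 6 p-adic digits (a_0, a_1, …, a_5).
Σ a^n = 1/(1 − a) = -1/4234;  first 6 digits = (1, 0, 2, 3, 4, 1)

v_11(a) = 2 ≥ 1, so the series converges in ℤ_11 to 1/(1 − a) = 1/(1 − 4235) = -1/4234. Expand this rational in ℤ_11: compute digits iteratively via d_i = x_i mod 11, x_{i+1} = (x_i − d_i)/11. The first 6 digits are (1, 0, 2, 3, 4, 1).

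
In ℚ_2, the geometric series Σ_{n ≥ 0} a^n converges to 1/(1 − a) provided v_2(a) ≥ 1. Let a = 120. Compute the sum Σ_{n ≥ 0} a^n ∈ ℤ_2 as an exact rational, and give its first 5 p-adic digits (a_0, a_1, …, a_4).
Σ a^n = 1/(1 − a) = -1/119;  first 5 digits = (1, 0, 0, 1, 1)

v_2(a) = 3 ≥ 1, so the series converges in ℤ_2 to 1/(1 − a) = 1/(1 − 120) = -1/119. Expand this rational in ℤ_2: compute digits iteratively via d_i = x_i mod 2, x_{i+1} = (x_i − d_i)/2. The first 5 digits are (1, 0, 0, 1, 1).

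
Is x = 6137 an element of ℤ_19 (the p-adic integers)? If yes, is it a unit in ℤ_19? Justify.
x ∈ ℤ_19 but not a unit; v_19(x) = 2 > 0

ℤ_19 = {x ∈ ℚ_19 : v_19(x) ≥ 0} and ℤ_19^× = {x ∈ ℤ_19 : v_19(x) = 0}. Here v_19(6137) = v_19(num) − v_19(den) = 2; compare against these criteria.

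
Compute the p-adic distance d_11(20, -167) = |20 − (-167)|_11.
d_11(20, -167) = 1/11

Step 1 — x − y = 20 − (-167) = 187. Step 2 — v_11(187) = 1 (factor: 187 = (11^1 · 17); the sign does not affect v_p). Step 3 — |x − y|_11 = 11^{-1} = 1/11.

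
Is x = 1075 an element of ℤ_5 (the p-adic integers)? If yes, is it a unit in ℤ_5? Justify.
x ∈ ℤ_5 but not a unit; v_5(x) = 2 > 0

ℤ_5 = {x ∈ ℚ_5 : v_5(x) ≥ 0} and ℤ_5^× = {x ∈ ℤ_5 : v_5(x) = 0}. Here v_5(1075) = v_5(num) − v_5(den) = 2; compare against these criteria.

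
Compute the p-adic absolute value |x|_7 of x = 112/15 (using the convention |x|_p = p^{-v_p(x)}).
|112/15|_7 = 1/7

Step 1 — compute v_7(x) by factoring powers of 7 out of the numerator and denominator: v_7(112/15) = 1. Step 2 — apply |x|_p = p^{-v_p(x)} = 7^{-1} = 1/7.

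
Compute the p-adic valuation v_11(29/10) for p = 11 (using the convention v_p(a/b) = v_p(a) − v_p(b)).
v_11(29/10) = 0

Factor powers of 11 from the numerator and denominator of the reduced fraction: 29 = 11^0 · 29 and 10 = 11^0 · 10. Apply v_p(a/b) = v_p(a) − v_p(b): v_11(29/10) = 0 − 0 = 0.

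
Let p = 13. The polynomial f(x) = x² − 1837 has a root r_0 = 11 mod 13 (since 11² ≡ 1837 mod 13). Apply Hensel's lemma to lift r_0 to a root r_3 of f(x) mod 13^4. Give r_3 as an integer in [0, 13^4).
r_3 = 27974 (mod 28561)

Hensel's recurrence: r_{i+1} = r_i − f(r_i)·(f′(r_i))^{-1} mod 13^{i+2}, with f′(x) = 2x. Iterate:
  r_0 = 11 (mod 13)
  r_1 = 89 (mod 169)
  r_2 = 1610 (mod 2197)
  r_3 = 27974 (mod 28561)
Final: r_3 = 27974, and one checks f(r_3) ≡ 0 mod 13^4.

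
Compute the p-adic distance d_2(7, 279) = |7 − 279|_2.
d_2(7, 279) = 1/16

Step 1 — x − y = 7 − 279 = -272. Step 2 — v_2(-272) = 4 (factor: -272 = −(2^4 · 17); the sign does not affect v_p). Step 3 — |x − y|_2 = 2^{-4} = 1/16.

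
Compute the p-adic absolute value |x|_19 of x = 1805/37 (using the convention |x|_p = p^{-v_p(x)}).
|1805/37|_19 = 1/361

Step 1 — compute v_19(x) by factoring powers of 19 out of the numerator and denominator: v_19(1805/37) = 2. Step 2 — apply |x|_p = p^{-v_p(x)} = 19^{-2} = 1/361.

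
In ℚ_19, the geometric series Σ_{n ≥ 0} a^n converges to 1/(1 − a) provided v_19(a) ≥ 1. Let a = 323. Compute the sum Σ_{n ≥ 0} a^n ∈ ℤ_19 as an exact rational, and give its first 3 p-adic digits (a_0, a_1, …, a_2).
Σ a^n = 1/(1 − a) = -1/322;  first 3 digits = (1, 17, 4)

v_19(a) = 1 ≥ 1, so the series converges in ℤ_19 to 1/(1 − a) = 1/(1 − 323) = -1/322. Expand this rational in ℤ_19: compute digits iteratively via d_i = x_i mod 19, x_{i+1} = (x_i − d_i)/19. The first 3 digits are (1, 17, 4).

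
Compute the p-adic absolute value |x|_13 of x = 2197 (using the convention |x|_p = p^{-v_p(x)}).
|2197|_13 = 1/2197

Step 1 — compute v_13(x) by factoring powers of 13 out of the numerator and denominator: v_13(2197) = 3. Step 2 — apply |x|_p = p^{-v_p(x)} = 13^{-3} = 1/2197.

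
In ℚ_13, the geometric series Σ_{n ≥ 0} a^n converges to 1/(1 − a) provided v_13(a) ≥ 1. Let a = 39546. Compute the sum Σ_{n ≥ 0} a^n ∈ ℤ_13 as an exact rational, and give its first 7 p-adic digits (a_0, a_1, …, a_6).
Σ a^n = 1/(1 − a) = -1/39545;  first 7 digits = (1, 0, 0, 5, 1, 0, 12)

v_13(a) = 3 ≥ 1, so the series converges in ℤ_13 to 1/(1 − a) = 1/(1 − 39546) = -1/39545. Expand this rational in ℤ_13: compute digits iteratively via d_i = x_i mod 13, x_{i+1} = (x_i − d_i)/13. The first 7 digits are (1, 0, 0, 5, 1, 0, 12).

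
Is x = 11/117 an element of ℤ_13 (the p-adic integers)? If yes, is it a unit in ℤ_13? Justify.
x ∉ ℤ_13 (v_13(x) = -1 < 0)

ℤ_13 = {x ∈ ℚ_13 : v_13(x) ≥ 0} and ℤ_13^× = {x ∈ ℤ_13 : v_13(x) = 0}. Here v_13(11/117) = v_13(num) − v_13(den) = -1; compare against these criteria.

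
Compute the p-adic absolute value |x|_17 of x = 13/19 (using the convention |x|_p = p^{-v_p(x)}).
|13/19|_17 = 1

Step 1 — compute v_17(x) by factoring powers of 17 out of the numerator and denominator: v_17(13/19) = 0. Step 2 — apply |x|_p = p^{-v_p(x)} = 17^{0} = 1.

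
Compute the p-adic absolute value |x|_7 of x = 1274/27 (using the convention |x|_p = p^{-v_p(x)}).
|1274/27|_7 = 1/49

Step 1 — compute v_7(x) by factoring powers of 7 out of the numerator and denominator: v_7(1274/27) = 2. Step 2 — apply |x|_p = p^{-v_p(x)} = 7^{-2} = 1/49.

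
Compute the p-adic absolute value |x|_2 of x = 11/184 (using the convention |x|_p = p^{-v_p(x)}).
|11/184|_2 = 8

Step 1 — compute v_2(x) by factoring powers of 2 out of the numerator and denominator: v_2(11/184) = -3. Step 2 — apply |x|_p = p^{-v_p(x)} = 2^{3} = 8.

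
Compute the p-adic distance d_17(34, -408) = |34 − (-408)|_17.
d_17(34, -408) = 1/17

Step 1 — x − y = 34 − (-408) = 442. Step 2 — v_17(442) = 1 (factor: 442 = (17^1 · 26); the sign does not affect v_p). Step 3 — |x − y|_17 = 17^{-1} = 1/17.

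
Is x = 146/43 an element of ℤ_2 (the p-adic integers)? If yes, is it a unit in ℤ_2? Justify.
x ∈ ℤ_2 but not a unit; v_2(x) = 1 > 0

ℤ_2 = {x ∈ ℚ_2 : v_2(x) ≥ 0} and ℤ_2^× = {x ∈ ℤ_2 : v_2(x) = 0}. Here v_2(146/43) = v_2(num) − v_2(den) = 1; compare against these criteria.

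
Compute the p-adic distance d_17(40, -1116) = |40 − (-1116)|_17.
d_17(40, -1116) = 1/289

Step 1 — x − y = 40 − (-1116) = 1156. Step 2 — v_17(1156) = 2 (factor: 1156 = (17^2 · 4); the sign does not affect v_p). Step 3 — |x − y|_17 = 17^{-2} = 1/289.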